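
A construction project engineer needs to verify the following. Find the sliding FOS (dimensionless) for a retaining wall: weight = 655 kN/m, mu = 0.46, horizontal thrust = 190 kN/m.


Resisting force = mu * W = 0.46 * 655 = 301.3 kN/m
FOS = Resisting / Driving = 301.3 / 190
= 1.5858 (dimensionless)

1.5858 (dimensionless)


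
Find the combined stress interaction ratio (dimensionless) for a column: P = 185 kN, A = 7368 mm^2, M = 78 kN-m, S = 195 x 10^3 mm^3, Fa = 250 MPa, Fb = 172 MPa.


f_a = P / A = 185000.0 / 7368 = 25.1086 MPa
f_b = M / S = 78000000.0 / 195000.0 = 400.0 MPa
Ratio = f_a / Fa + f_b / Fb
= 25.1086 / 250 + 400.0 / 172
= 2.426 (dimensionless)

2.426 (dimensionless)


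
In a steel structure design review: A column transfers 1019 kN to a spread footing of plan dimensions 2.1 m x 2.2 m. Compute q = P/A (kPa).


A = 2.1 * 2.2 = 4.62 m^2
q = P / A = 1019 / 4.62
= 220.5628 kPa

220.5628 kPa


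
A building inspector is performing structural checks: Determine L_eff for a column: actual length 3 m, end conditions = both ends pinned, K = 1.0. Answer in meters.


L_eff = K * L
= 1.0 * 3
= 3.0 m

3.0 m


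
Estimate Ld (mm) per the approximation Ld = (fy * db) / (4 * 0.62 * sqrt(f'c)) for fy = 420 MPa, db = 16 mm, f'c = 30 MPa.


Ld = (fy * db) / (4 * 0.62 * sqrt(f'c))
= (420 * 16) / (4 * 0.62 * sqrt(30))
= 6720 / 13.5835
= 494.72 mm

494.72 mm


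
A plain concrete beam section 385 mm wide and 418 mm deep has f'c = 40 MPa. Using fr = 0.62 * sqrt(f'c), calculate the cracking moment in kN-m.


fr = 0.62 * sqrt(40) = 0.62 * 6.3246 = 3.9212 MPa
I = 385 * 418^3 / 12 = 2343194443.33 mm^4
y_t = 209.0 mm
M_cr = fr * I / y_t = 3.9212 * 2343194443.33 / 209.0 N-mm
= 43.9626 kN-m

43.9626 kN-m


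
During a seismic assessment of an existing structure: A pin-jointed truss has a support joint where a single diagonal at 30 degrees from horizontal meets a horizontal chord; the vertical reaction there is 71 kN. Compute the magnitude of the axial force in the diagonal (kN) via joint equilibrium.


At the joint, only the diagonal has a vertical component, so vertical equilibrium gives:
F * sin(30) = 71
F = 71 / sin(30)
= 71 / 0.5
= 142.0 kN

142.0 kN


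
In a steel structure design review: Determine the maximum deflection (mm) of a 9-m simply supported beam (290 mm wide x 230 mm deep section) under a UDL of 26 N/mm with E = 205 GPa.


I = 290 * 230^3 / 12 = 294035833.33 mm^4
L = 9000.0 mm, w = 26 N/mm, E = 205000.0 MPa
delta = 5 * w * L^4 / (384 * E * I)
= 5 * 26 * 9000.0^4 / (384 * 205000.0 * 294035833.33)
= 36.8492 mm

36.8492 mm


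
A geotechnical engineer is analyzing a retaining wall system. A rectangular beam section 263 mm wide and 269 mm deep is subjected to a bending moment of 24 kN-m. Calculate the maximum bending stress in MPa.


I = b * h^3 / 12 = 263 * 269^3 / 12 = 426610305.58 mm^4
y = h / 2 = 269 / 2 = 134.5 mm
M = 24 kN-m = 24000000.0 N-mm
sigma = M * y / I = 24000000.0 * 134.5 / 426610305.58
= 7.57 MPa

7.57 MPa


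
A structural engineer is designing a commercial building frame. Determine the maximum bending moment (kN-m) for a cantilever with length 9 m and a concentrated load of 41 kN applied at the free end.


For a cantilever with a point load at the free end:
M_max = P * L = 41 * 9 = 369 kN-m

369 kN-m


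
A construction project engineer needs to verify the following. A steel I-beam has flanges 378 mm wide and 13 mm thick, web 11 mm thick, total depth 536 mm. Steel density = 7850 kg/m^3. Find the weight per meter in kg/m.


A_flanges = 2 * 378 * 13 = 9828 mm^2
A_web = (536 - 2 * 13) * 11 = 5610 mm^2
A_total = 9828 + 5610 = 15438 mm^2 = 0.015438 m^2
Weight = rho * A = 7850 * 0.015438 = 121.1883 kg/m

121.1883 kg/m


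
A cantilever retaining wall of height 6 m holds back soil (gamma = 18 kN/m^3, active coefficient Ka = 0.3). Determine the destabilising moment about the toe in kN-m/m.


Pa = 0.5 * Ka * gamma * H^2
= 0.5 * 0.3 * 18 * 6^2
= 97.2 kN/m
Arm = H / 3 = 6 / 3 = 2.0 m
Mo = Pa * arm = Pa * H / 3 = 97.2 * 6 / 3 = 194.4 kN-m/m

194.4 kN-m/m


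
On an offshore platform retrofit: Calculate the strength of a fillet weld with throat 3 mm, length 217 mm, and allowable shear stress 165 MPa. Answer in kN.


Strength = throat * length * allowable stress
= 3 * 217 * 165 N
= 107415 N
= 107.42 kN

107.42 kN


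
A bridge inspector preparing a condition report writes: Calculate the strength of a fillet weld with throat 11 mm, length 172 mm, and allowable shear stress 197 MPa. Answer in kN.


Strength = throat * length * allowable stress
= 11 * 172 * 197 N
= 372724 N
= 372.72 kN

372.72 kN


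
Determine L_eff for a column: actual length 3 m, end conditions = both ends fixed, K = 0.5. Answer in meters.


L_eff = K * L
= 0.5 * 3
= 1.5 m

1.5 m


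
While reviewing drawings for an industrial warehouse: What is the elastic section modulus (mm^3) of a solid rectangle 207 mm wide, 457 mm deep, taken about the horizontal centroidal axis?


S = b * h^2 / 6
= 207 * 457^2 / 6
= 207 * 208849 / 6
= 7205290.5 mm^3

7205290.5 mm^3


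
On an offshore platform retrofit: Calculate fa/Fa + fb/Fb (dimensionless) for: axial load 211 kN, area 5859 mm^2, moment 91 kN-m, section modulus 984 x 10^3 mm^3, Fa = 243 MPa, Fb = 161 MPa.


f_a = P / A = 211000.0 / 5859 = 36.013 MPa
f_b = M / S = 91000000.0 / 984000.0 = 92.4797 MPa
Ratio = f_a / Fa + f_b / Fb
= 36.013 / 243 + 92.4797 / 161
= 0.7226 (dimensionless)

0.7226 (dimensionless)


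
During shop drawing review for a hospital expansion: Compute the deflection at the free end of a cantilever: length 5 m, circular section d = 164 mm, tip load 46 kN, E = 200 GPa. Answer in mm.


I = pi * d^4 / 64 = pi * 164^4 / 64 = 35509559.99 mm^4
L = 5000.0 mm, P = 46000.0 N, E = 200000.0 MPa
delta = P * L^3 / (3 * E * I)
= 46000.0 * 5000.0^3 / (3 * 200000.0 * 35509559.99)
= 269.8804 mm

269.8804 mm


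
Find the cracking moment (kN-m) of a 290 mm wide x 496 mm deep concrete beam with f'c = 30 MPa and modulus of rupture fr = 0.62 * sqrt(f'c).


fr = 0.62 * sqrt(30) = 0.62 * 5.4772 = 3.3959 MPa
I = 290 * 496^3 / 12 = 2948911786.67 mm^4
y_t = 248.0 mm
M_cr = fr * I / y_t = 3.3959 * 2948911786.67 / 248.0 N-mm
= 40.3796 kN-m

40.3796 kN-m


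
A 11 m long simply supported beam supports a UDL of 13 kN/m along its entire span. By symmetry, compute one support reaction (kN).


Total load = w * L = 13 * 11 = 143 kN
By symmetry, each reaction R = total / 2 = 143 / 2 = 71.5 kN

71.5 kN


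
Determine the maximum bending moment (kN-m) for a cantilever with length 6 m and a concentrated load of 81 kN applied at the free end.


For a cantilever with a point load at the free end:
M_max = P * L = 81 * 6 = 486 kN-m

486 kN-m


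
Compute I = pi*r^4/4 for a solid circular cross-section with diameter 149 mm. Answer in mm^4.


r = d / 2 = 149 / 2 = 74.5 mm
I = pi * r^4 / 4 = pi * 74.5^4 / 4
= 24194406.46 mm^4

24194406.46 mm^4


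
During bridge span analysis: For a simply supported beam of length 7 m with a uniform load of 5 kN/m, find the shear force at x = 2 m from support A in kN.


R_A = w * L / 2 = 5 * 7 / 2 = 17.5 kN
V(x) = R_A - w * x = 17.5 - 5 * 2
= 7.5 kN

7.5 kN


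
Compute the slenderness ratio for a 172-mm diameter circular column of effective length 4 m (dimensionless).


Radius of gyration r = d / 4 = 172 / 4 = 43.0 mm
L_eff = 4000.0 mm
Slenderness ratio = L / r = 4000.0 / 43.0 = 93.02 (dimensionless)

93.02 (dimensionless)


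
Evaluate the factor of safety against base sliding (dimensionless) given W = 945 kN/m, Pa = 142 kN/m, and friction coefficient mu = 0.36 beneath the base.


Resisting force = mu * W = 0.36 * 945 = 340.2 kN/m
FOS = Resisting / Driving = 340.2 / 142
= 2.3958 (dimensionless)

2.3958 (dimensionless)


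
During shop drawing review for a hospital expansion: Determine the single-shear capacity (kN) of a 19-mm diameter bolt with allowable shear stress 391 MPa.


A = pi * d^2 / 4 = pi * 19^2 / 4 = 283.5287 mm^2
V = f_v * A / 1000 = 391 * 283.5287 / 1000
= 110.8597 kN

110.8597 kN


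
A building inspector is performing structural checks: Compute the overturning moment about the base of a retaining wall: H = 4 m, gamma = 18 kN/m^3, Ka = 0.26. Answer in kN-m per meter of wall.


Pa = 0.5 * Ka * gamma * H^2
= 0.5 * 0.26 * 18 * 4^2
= 37.44 kN/m
Arm = H / 3 = 4 / 3 = 1.3333 m
Mo = Pa * arm = Pa * H / 3 = 37.44 * 4 / 3 = 49.92 kN-m/m

49.92 kN-m/m


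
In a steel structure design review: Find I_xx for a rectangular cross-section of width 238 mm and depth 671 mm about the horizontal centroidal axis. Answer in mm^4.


I = b * h^3 / 12
= 238 * 671^3 / 12
= 238 * 302111711 / 12
= 5991882268.17 mm^4

5991882268.17 mm^4


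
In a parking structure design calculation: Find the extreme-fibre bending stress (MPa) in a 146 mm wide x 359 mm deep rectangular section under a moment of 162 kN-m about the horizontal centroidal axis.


I = b * h^3 / 12 = 146 * 359^3 / 12 = 562930727.83 mm^4
y = h / 2 = 359 / 2 = 179.5 mm
M = 162 kN-m = 162000000.0 N-mm
sigma = M * y / I = 162000000.0 * 179.5 / 562930727.83
= 51.66 MPa

51.66 MPa


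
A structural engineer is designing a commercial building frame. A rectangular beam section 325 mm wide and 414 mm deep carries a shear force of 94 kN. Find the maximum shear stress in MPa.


A = b * h = 325 * 414 = 134550 mm^2
V = 94 kN = 94000.0 N
tau_max = 1.5 * V / A = 1.5 * 94000.0 / 134550
= 1.0479 MPa

1.0479 MPa


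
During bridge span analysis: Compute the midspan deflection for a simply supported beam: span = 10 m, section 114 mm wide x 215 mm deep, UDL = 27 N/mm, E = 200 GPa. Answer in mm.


I = 114 * 215^3 / 12 = 94414562.5 mm^4
L = 10000.0 mm, w = 27 N/mm, E = 200000.0 MPa
delta = 5 * w * L^4 / (384 * E * I)
= 5 * 27 * 10000.0^4 / (384 * 200000.0 * 94414562.5)
= 186.1802 mm

186.1802 mm


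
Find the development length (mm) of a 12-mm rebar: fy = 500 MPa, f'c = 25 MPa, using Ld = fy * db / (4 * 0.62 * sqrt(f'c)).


Ld = (fy * db) / (4 * 0.62 * sqrt(f'c))
= (500 * 12) / (4 * 0.62 * sqrt(25))
= 6000 / 12.4
= 483.87 mm

483.87 mm


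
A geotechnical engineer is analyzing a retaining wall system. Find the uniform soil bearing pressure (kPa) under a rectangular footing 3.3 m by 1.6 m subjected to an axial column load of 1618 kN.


A = 3.3 * 1.6 = 5.28 m^2
q = P / A = 1618 / 5.28
= 306.4394 kPa

306.4394 kPa


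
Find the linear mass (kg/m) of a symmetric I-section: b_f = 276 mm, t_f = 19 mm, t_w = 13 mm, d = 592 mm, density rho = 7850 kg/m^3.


A_flanges = 2 * 276 * 19 = 10488 mm^2
A_web = (592 - 2 * 19) * 13 = 7202 mm^2
A_total = 10488 + 7202 = 17690 mm^2 = 0.017690 m^2
Weight = rho * A = 7850 * 0.017690 = 138.8665 kg/m

138.8665 kg/m


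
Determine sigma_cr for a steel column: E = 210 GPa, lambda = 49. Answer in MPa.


sigma_cr = pi^2 * E / lambda^2
= 9.8696 * 210000.0 / 49^2
= 9.8696 * 210000.0 / 2401
= 863.2307 MPa

863.2307 MPa


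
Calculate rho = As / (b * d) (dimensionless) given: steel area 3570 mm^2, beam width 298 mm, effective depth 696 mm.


rho = As / (b * d)
= 3570 / (298 * 696)
= 3570 / 207408
= 0.017212 (dimensionless)

0.017212 (dimensionless)


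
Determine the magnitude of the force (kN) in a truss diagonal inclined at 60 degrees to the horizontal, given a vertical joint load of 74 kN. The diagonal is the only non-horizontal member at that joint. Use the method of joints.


At the joint, only the diagonal has a vertical component, so vertical equilibrium gives:
F * sin(60) = 74
F = 74 / sin(60)
= 74 / 0.866025
= 85.45 kN

85.45 kN


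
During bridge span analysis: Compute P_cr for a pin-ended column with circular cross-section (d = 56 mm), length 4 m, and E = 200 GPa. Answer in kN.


I = pi * d^4 / 64 = 482749.69 mm^4
L = 4000.0 mm
P_cr = pi^2 * E * I / L^2
= 9.8696 * 200000.0 * 482749.69 / 4000.0^2
= 59556.86 N = 59.5569 kN

59.5569 kN


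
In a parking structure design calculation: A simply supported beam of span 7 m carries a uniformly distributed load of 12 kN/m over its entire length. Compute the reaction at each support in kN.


Total load = w * L = 12 * 7 = 84 kN
By symmetry, each reaction R = total / 2 = 84 / 2 = 42.0 kN

42.0 kN


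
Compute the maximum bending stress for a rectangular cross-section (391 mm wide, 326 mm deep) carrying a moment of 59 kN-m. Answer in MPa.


I = b * h^3 / 12 = 391 * 326^3 / 12 = 1128881384.67 mm^4
y = h / 2 = 326 / 2 = 163.0 mm
M = 59 kN-m = 59000000.0 N-mm
sigma = M * y / I = 59000000.0 * 163.0 / 1128881384.67
= 8.52 MPa

8.52 MPa


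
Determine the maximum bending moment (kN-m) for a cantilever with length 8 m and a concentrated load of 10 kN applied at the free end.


For a cantilever with a point load at the free end:
M_max = P * L = 10 * 8 = 80 kN-m

80 kN-m


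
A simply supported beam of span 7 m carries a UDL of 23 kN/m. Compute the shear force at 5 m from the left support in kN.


R_A = w * L / 2 = 23 * 7 / 2 = 80.5 kN
V(x) = R_A - w * x = 80.5 - 23 * 5
= -34.5 kN

-34.5 kN


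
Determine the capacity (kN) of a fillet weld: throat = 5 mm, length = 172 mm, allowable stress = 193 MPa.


Strength = throat * length * allowable stress
= 5 * 172 * 193 N
= 165980 N
= 165.98 kN

165.98 kN


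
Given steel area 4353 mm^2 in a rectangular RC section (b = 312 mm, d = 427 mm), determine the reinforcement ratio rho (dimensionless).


rho = As / (b * d)
= 4353 / (312 * 427)
= 4353 / 133224
= 0.032674 (dimensionless)

0.032674 (dimensionless)


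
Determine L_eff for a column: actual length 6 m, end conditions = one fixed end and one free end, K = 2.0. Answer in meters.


L_eff = K * L
= 2.0 * 6
= 12.0 m

12.0 m


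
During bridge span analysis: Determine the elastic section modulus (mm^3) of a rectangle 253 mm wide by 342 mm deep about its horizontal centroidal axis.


S = b * h^2 / 6
= 253 * 342^2 / 6
= 253 * 116964 / 6
= 4931982.0 mm^3

4931982.0 mm^3


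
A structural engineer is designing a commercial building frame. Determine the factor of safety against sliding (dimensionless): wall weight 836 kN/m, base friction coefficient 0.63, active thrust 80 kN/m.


Resisting force = mu * W = 0.63 * 836 = 526.68 kN/m
FOS = Resisting / Driving = 526.68 / 80
= 6.5835 (dimensionless)

6.5835 (dimensionless)


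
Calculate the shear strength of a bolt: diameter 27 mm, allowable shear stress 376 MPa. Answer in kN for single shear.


A = pi * d^2 / 4 = pi * 27^2 / 4 = 572.5553 mm^2
V = f_v * A / 1000 = 376 * 572.5553 / 1000
= 215.2808 kN

215.2808 kN


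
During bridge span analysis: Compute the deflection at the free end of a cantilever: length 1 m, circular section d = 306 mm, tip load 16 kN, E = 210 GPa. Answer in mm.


I = pi * d^4 / 64 = pi * 306^4 / 64 = 430383491.67 mm^4
L = 1000.0 mm, P = 16000.0 N, E = 210000.0 MPa
delta = P * L^3 / (3 * E * I)
= 16000.0 * 1000.0^3 / (3 * 210000.0 * 430383491.67)
= 0.059 mm

0.059 mm


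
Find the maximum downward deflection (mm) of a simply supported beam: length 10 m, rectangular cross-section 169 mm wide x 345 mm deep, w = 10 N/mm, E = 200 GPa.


I = 169 * 345^3 / 12 = 578312718.75 mm^4
L = 10000.0 mm, w = 10 N/mm, E = 200000.0 MPa
delta = 5 * w * L^4 / (384 * E * I)
= 5 * 10 * 10000.0^4 / (384 * 200000.0 * 578312718.75)
= 11.2576 mm

11.2576 mm


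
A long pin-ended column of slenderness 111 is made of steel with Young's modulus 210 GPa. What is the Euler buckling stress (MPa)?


sigma_cr = pi^2 * E / lambda^2
= 9.8696 * 210000.0 / 111^2
= 9.8696 * 210000.0 / 12321
= 168.2182 MPa

168.2182 MPa


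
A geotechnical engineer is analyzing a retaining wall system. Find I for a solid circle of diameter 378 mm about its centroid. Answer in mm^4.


r = d / 2 = 378 / 2 = 189.0 mm
I = pi * r^4 / 4 = pi * 189.0^4 / 4
= 1002160077.64 mm^4

1002160077.64 mm^4


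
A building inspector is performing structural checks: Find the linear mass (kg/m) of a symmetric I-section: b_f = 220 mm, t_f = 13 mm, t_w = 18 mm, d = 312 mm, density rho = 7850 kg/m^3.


A_flanges = 2 * 220 * 13 = 5720 mm^2
A_web = (312 - 2 * 13) * 18 = 5148 mm^2
A_total = 5720 + 5148 = 10868 mm^2 = 0.010868 m^2
Weight = rho * A = 7850 * 0.010868 = 85.3138 kg/m

85.3138 kg/m


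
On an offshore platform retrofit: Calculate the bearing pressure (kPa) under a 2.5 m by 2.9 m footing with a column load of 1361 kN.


A = 2.5 * 2.9 = 7.25 m^2
q = P / A = 1361 / 7.25
= 187.7241 kPa

187.7241 kPa


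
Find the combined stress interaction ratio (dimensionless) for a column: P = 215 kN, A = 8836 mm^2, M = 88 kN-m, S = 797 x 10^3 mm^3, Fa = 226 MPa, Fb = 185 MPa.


f_a = P / A = 215000.0 / 8836 = 24.3323 MPa
f_b = M / S = 88000000.0 / 797000.0 = 110.4141 MPa
Ratio = f_a / Fa + f_b / Fb
= 24.3323 / 226 + 110.4141 / 185
= 0.7045 (dimensionless)

0.7045 (dimensionless)


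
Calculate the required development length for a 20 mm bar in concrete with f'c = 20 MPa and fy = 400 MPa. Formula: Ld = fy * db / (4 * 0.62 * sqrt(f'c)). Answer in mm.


Ld = (fy * db) / (4 * 0.62 * sqrt(f'c))
= (400 * 20) / (4 * 0.62 * sqrt(20))
= 8000 / 11.0909
= 721.31 mm

721.31 mm


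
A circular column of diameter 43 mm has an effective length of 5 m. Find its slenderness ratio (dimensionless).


Radius of gyration r = d / 4 = 43 / 4 = 10.75 mm
L_eff = 5000.0 mm
Slenderness ratio = L / r = 5000.0 / 10.75 = 465.12 (dimensionless)

465.12 (dimensionless)


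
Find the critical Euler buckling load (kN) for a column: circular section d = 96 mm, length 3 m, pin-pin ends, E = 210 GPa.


I = pi * d^4 / 64 = 4169220.18 mm^4
L = 3000.0 mm
P_cr = pi^2 * E * I / L^2
= 9.8696 * 210000.0 * 4169220.18 / 3000.0^2
= 960132.92 N = 960.1329 kN

960.1329 kN


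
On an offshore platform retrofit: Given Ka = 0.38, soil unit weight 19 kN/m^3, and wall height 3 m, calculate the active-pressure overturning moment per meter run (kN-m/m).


Pa = 0.5 * Ka * gamma * H^2
= 0.5 * 0.38 * 19 * 3^2
= 32.49 kN/m
Arm = H / 3 = 3 / 3 = 1.0 m
Mo = Pa * arm = Pa * H / 3 = 32.49 * 3 / 3 = 32.49 kN-m/m

32.49 kN-m/m


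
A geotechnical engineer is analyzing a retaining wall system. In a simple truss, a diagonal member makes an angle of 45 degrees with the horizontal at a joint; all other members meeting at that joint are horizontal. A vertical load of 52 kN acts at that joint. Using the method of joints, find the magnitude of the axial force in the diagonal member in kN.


At the joint, only the diagonal has a vertical component, so vertical equilibrium gives:
F * sin(45) = 52
F = 52 / sin(45)
= 52 / 0.707107
= 73.54 kN

73.54 kN


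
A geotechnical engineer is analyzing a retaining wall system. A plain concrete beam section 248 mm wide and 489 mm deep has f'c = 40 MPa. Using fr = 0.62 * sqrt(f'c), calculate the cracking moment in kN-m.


fr = 0.62 * sqrt(40) = 0.62 * 6.3246 = 3.9212 MPa
I = 248 * 489^3 / 12 = 2416556826.0 mm^4
y_t = 244.5 mm
M_cr = fr * I / y_t = 3.9212 * 2416556826.0 / 244.5 N-mm
= 38.7561 kN-m

38.7561 kN-m


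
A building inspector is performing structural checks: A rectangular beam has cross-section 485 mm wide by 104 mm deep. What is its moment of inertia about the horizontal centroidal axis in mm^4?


I = b * h^3 / 12
= 485 * 104^3 / 12
= 485 * 1124864 / 12
= 45463253.33 mm^4

45463253.33 mm^4


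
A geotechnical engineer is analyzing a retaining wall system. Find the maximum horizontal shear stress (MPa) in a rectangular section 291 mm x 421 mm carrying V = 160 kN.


A = b * h = 291 * 421 = 122511 mm^2
V = 160 kN = 160000.0 N
tau_max = 1.5 * V / A = 1.5 * 160000.0 / 122511
= 1.959 MPa

1.959 MPa


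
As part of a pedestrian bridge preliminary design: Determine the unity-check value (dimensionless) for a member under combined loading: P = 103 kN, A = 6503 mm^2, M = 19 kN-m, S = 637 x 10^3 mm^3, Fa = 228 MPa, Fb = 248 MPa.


f_a = P / A = 103000.0 / 6503 = 15.8388 MPa
f_b = M / S = 19000000.0 / 637000.0 = 29.8273 MPa
Ratio = f_a / Fa + f_b / Fb
= 15.8388 / 228 + 29.8273 / 248
= 0.1897 (dimensionless)

0.1897 (dimensionless)


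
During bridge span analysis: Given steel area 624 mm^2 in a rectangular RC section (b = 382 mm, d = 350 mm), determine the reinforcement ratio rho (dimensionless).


rho = As / (b * d)
= 624 / (382 * 350)
= 624 / 133700
= 0.004667 (dimensionless)

0.004667 (dimensionless)


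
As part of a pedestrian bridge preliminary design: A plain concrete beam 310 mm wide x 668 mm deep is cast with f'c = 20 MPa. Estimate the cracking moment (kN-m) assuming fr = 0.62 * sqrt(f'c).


fr = 0.62 * sqrt(20) = 0.62 * 4.4721 = 2.7727 MPa
I = 310 * 668^3 / 12 = 7700338826.67 mm^4
y_t = 334.0 mm
M_cr = fr * I / y_t = 2.7727 * 7700338826.67 / 334.0 N-mm
= 63.9249 kN-m

63.9249 kN-m


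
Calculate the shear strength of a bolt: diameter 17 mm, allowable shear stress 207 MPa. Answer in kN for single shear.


A = pi * d^2 / 4 = pi * 17^2 / 4 = 226.9801 mm^2
V = f_v * A / 1000 = 207 * 226.9801 / 1000
= 46.9849 kN

46.9849 kN


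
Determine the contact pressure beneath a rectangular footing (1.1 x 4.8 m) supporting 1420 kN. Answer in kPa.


A = 1.1 * 4.8 = 5.28 m^2
q = P / A = 1420 / 5.28
= 268.9394 kPa

268.9394 kPa


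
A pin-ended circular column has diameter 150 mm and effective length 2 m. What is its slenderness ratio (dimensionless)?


Radius of gyration r = d / 4 = 150 / 4 = 37.5 mm
L_eff = 2000.0 mm
Slenderness ratio = L / r = 2000.0 / 37.5 = 53.33 (dimensionless)

53.33 (dimensionless)


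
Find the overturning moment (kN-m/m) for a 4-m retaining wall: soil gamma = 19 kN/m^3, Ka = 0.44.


Pa = 0.5 * Ka * gamma * H^2
= 0.5 * 0.44 * 19 * 4^2
= 66.88 kN/m
Arm = H / 3 = 4 / 3 = 1.3333 m
Mo = Pa * arm = Pa * H / 3 = 66.88 * 4 / 3 = 89.1733 kN-m/m

89.1733 kN-m/m


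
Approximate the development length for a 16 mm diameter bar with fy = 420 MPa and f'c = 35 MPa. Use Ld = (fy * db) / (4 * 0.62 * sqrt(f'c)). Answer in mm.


Ld = (fy * db) / (4 * 0.62 * sqrt(f'c))
= (420 * 16) / (4 * 0.62 * sqrt(35))
= 6720 / 14.6719
= 458.02 mm

458.02 mm


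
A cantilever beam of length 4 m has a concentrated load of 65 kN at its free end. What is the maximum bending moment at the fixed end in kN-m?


For a cantilever with a point load at the free end:
M_max = P * L = 65 * 4 = 260 kN-m

260 kN-m


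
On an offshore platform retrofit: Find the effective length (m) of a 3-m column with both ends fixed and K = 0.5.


L_eff = K * L
= 0.5 * 3
= 1.5 m

1.5 m


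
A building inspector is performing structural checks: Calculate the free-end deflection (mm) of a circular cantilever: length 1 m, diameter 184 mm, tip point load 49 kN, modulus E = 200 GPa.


I = pi * d^4 / 64 = pi * 184^4 / 64 = 56265371.51 mm^4
L = 1000.0 mm, P = 49000.0 N, E = 200000.0 MPa
delta = P * L^3 / (3 * E * I)
= 49000.0 * 1000.0^3 / (3 * 200000.0 * 56265371.51)
= 1.4515 mm

1.4515 mm


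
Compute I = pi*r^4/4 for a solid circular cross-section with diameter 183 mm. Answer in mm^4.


r = d / 2 = 183 / 2 = 91.5 mm
I = pi * r^4 / 4 = pi * 91.5^4 / 4
= 55052146.59 mm^4

55052146.59 mm^4


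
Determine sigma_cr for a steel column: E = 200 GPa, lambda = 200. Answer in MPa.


sigma_cr = pi^2 * E / lambda^2
= 9.8696 * 200000.0 / 200^2
= 9.8696 * 200000.0 / 40000
= 49.348 MPa

49.348 MPa


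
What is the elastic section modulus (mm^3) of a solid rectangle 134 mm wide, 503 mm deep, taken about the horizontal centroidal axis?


S = b * h^2 / 6
= 134 * 503^2 / 6
= 134 * 253009 / 6
= 5650534.33 mm^3

5650534.33 mm^3


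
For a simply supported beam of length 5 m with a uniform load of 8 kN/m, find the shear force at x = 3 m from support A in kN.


R_A = w * L / 2 = 8 * 5 / 2 = 20.0 kN
V(x) = R_A - w * x = 20.0 - 8 * 3
= -4.0 kN

-4.0 kN


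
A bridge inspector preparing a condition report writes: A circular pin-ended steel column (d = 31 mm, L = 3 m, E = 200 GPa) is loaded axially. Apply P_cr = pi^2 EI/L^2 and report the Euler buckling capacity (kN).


I = pi * d^4 / 64 = 45333.23 mm^4
L = 3000.0 mm
P_cr = pi^2 * E * I / L^2
= 9.8696 * 200000.0 * 45333.23 / 3000.0^2
= 9942.69 N = 9.9427 kN

9.9427 kN


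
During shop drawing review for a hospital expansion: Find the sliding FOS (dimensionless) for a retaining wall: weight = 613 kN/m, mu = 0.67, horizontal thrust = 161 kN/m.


Resisting force = mu * W = 0.67 * 613 = 410.71 kN/m
FOS = Resisting / Driving = 410.71 / 161
= 2.551 (dimensionless)

2.551 (dimensionless)


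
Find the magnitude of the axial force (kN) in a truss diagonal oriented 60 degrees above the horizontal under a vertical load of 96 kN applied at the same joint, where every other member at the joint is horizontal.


At the joint, only the diagonal has a vertical component, so vertical equilibrium gives:
F * sin(60) = 96
F = 96 / sin(60)
= 96 / 0.866025
= 110.85 kN

110.85 kN


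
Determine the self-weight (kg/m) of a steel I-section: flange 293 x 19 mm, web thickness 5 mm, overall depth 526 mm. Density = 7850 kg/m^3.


A_flanges = 2 * 293 * 19 = 11134 mm^2
A_web = (526 - 2 * 19) * 5 = 2440 mm^2
A_total = 11134 + 2440 = 13574 mm^2 = 0.013574 m^2
Weight = rho * A = 7850 * 0.013574 = 106.5559 kg/m

106.5559 kg/m


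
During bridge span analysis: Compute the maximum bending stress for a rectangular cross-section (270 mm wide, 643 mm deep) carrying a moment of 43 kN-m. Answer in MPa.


I = b * h^3 / 12 = 270 * 643^3 / 12 = 5981573407.5 mm^4
y = h / 2 = 643 / 2 = 321.5 mm
M = 43 kN-m = 43000000.0 N-mm
sigma = M * y / I = 43000000.0 * 321.5 / 5981573407.5
= 2.31 MPa

2.31 MPa


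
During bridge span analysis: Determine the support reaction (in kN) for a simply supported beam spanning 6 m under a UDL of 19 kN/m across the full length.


Total load = w * L = 19 * 6 = 114 kN
By symmetry, each reaction R = total / 2 = 114 / 2 = 57.0 kN

57.0 kN


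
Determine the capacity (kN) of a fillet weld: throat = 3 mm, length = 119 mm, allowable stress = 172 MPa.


Strength = throat * length * allowable stress
= 3 * 119 * 172 N
= 61404 N
= 61.4 kN

61.4 kN


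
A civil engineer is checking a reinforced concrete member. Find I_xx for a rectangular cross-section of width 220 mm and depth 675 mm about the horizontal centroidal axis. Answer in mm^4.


I = b * h^3 / 12
= 220 * 675^3 / 12
= 220 * 307546875 / 12
= 5638359375.0 mm^4

5638359375.0 mm^4


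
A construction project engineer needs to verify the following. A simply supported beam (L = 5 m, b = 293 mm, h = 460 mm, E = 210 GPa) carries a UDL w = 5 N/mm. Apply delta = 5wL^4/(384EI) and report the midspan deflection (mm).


I = 293 * 460^3 / 12 = 2376620666.67 mm^4
L = 5000.0 mm, w = 5 N/mm, E = 210000.0 MPa
delta = 5 * w * L^4 / (384 * E * I)
= 5 * 5 * 5000.0^4 / (384 * 210000.0 * 2376620666.67)
= 0.0815 mm

0.0815 mm


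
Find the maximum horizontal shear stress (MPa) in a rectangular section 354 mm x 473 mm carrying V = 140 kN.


A = b * h = 354 * 473 = 167442 mm^2
V = 140 kN = 140000.0 N
tau_max = 1.5 * V / A = 1.5 * 140000.0 / 167442
= 1.2542 MPa

1.2542 MPa


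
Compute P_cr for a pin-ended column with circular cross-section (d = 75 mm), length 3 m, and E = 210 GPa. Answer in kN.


I = pi * d^4 / 64 = 1553155.55 mm^4
L = 3000.0 mm
P_cr = pi^2 * E * I / L^2
= 9.8696 * 210000.0 * 1553155.55 / 3000.0^2
= 357677.39 N = 357.6774 kN

357.6774 kN


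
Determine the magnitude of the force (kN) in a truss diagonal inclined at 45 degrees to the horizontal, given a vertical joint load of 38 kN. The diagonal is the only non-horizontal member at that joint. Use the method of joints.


At the joint, only the diagonal has a vertical component, so vertical equilibrium gives:
F * sin(45) = 38
F = 38 / sin(45)
= 38 / 0.707107
= 53.74 kN

53.74 kN


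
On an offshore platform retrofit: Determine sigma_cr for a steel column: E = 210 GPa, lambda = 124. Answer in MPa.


sigma_cr = pi^2 * E / lambda^2
= 9.8696 * 210000.0 / 124^2
= 9.8696 * 210000.0 / 15376
= 134.7956 MPa

134.7956 MPa


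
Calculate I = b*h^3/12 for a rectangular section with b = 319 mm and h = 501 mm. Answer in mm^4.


I = b * h^3 / 12
= 319 * 501^3 / 12
= 319 * 125751501 / 12
= 3342894068.25 mm^4

3342894068.25 mm^4


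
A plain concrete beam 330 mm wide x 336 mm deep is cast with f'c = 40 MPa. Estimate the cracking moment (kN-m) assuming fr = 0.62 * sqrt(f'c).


fr = 0.62 * sqrt(40) = 0.62 * 6.3246 = 3.9212 MPa
I = 330 * 336^3 / 12 = 1043159040.0 mm^4
y_t = 168.0 mm
M_cr = fr * I / y_t = 3.9212 * 1043159040.0 / 168.0 N-mm
= 24.348 kN-m

24.348 kN-m


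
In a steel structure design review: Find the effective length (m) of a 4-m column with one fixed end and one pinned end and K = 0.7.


L_eff = K * L
= 0.7 * 4
= 2.8 m

2.8 m


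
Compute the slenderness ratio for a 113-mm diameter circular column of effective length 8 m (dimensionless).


Radius of gyration r = d / 4 = 113 / 4 = 28.25 mm
L_eff = 8000.0 mm
Slenderness ratio = L / r = 8000.0 / 28.25 = 283.19 (dimensionless)

283.19 (dimensionless)


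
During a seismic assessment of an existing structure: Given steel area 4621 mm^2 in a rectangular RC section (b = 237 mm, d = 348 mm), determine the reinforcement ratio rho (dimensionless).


rho = As / (b * d)
= 4621 / (237 * 348)
= 4621 / 82476
= 0.056028 (dimensionless)

0.056028 (dimensionless)


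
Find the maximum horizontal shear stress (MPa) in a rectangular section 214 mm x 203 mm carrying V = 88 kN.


A = b * h = 214 * 203 = 43442 mm^2
V = 88 kN = 88000.0 N
tau_max = 1.5 * V / A = 1.5 * 88000.0 / 43442
= 3.0385 MPa

3.0385 MPa


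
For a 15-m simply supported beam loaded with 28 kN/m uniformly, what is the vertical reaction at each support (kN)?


Total load = w * L = 28 * 15 = 420 kN
By symmetry, each reaction R = total / 2 = 420 / 2 = 210.0 kN

210.0 kN


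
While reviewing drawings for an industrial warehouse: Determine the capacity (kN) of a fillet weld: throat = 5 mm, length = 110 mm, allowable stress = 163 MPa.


Strength = throat * length * allowable stress
= 5 * 110 * 163 N
= 89650 N
= 89.65 kN

89.65 kN


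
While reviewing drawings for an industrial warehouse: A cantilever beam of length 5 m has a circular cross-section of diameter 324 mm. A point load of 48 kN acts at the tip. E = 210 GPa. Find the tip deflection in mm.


I = pi * d^4 / 64 = pi * 324^4 / 64 = 540941049.82 mm^4
L = 5000.0 mm, P = 48000.0 N, E = 210000.0 MPa
delta = P * L^3 / (3 * E * I)
= 48000.0 * 5000.0^3 / (3 * 210000.0 * 540941049.82)
= 17.606 mm

17.606 mm


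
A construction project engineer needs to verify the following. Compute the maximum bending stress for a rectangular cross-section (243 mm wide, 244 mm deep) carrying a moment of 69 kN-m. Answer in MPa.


I = b * h^3 / 12 = 243 * 244^3 / 12 = 294167376.0 mm^4
y = h / 2 = 244 / 2 = 122.0 mm
M = 69 kN-m = 69000000.0 N-mm
sigma = M * y / I = 69000000.0 * 122.0 / 294167376.0
= 28.62 MPa

28.62 MPa


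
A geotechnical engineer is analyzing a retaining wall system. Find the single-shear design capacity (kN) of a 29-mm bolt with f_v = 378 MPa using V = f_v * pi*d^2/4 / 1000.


A = pi * d^2 / 4 = pi * 29^2 / 4 = 660.5199 mm^2
V = f_v * A / 1000 = 378 * 660.5199 / 1000
= 249.6765 kN

249.6765 kN


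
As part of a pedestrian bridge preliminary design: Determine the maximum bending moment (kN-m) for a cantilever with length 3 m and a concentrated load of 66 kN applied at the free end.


For a cantilever with a point load at the free end:
M_max = P * L = 66 * 3 = 198 kN-m

198 kN-m


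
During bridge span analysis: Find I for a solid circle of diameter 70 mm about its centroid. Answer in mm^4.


r = d / 2 = 70 / 2 = 35.0 mm
I = pi * r^4 / 4 = pi * 35.0^4 / 4
= 1178588.12 mm^4

1178588.12 mm^4


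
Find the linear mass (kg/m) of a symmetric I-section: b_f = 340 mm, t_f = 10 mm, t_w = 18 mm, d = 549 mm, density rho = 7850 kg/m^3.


A_flanges = 2 * 340 * 10 = 6800 mm^2
A_web = (549 - 2 * 10) * 18 = 9522 mm^2
A_total = 6800 + 9522 = 16322 mm^2 = 0.016322 m^2
Weight = rho * A = 7850 * 0.016322 = 128.1277 kg/m

128.1277 kg/m


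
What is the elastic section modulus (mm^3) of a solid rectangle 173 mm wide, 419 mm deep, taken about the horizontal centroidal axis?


S = b * h^2 / 6
= 173 * 419^2 / 6
= 173 * 175561 / 6
= 5062008.83 mm^3

5062008.83 mm^3


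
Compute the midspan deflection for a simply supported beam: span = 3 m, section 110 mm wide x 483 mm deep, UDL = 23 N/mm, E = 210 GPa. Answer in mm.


I = 110 * 483^3 / 12 = 1032887047.5 mm^4
L = 3000.0 mm, w = 23 N/mm, E = 210000.0 MPa
delta = 5 * w * L^4 / (384 * E * I)
= 5 * 23 * 3000.0^4 / (384 * 210000.0 * 1032887047.5)
= 0.1118 mm

0.1118 mm


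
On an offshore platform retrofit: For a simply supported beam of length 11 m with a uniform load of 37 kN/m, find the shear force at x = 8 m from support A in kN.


R_A = w * L / 2 = 37 * 11 / 2 = 203.5 kN
V(x) = R_A - w * x = 203.5 - 37 * 8
= -92.5 kN

-92.5 kN


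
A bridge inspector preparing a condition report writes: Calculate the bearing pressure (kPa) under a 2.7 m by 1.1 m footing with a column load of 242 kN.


A = 2.7 * 1.1 = 2.97 m^2
q = P / A = 242 / 2.97
= 81.4815 kPa

81.4815 kPa


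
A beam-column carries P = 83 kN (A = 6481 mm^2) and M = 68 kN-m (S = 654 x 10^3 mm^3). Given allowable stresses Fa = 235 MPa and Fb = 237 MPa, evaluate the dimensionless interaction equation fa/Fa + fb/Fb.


f_a = P / A = 83000.0 / 6481 = 12.8067 MPa
f_b = M / S = 68000000.0 / 654000.0 = 103.9755 MPa
Ratio = f_a / Fa + f_b / Fb
= 12.8067 / 235 + 103.9755 / 237
= 0.4932 (dimensionless)

0.4932 (dimensionless)


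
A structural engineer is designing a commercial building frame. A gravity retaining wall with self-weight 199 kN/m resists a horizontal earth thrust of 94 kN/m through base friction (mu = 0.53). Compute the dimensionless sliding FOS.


Resisting force = mu * W = 0.53 * 199 = 105.47 kN/m
FOS = Resisting / Driving = 105.47 / 94
= 1.122 (dimensionless)

1.122 (dimensionless)


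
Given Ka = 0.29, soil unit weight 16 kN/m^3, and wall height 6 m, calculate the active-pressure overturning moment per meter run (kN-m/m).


Pa = 0.5 * Ka * gamma * H^2
= 0.5 * 0.29 * 16 * 6^2
= 83.52 kN/m
Arm = H / 3 = 6 / 3 = 2.0 m
Mo = Pa * arm = Pa * H / 3 = 83.52 * 6 / 3 = 167.04 kN-m/m

167.04 kN-m/m


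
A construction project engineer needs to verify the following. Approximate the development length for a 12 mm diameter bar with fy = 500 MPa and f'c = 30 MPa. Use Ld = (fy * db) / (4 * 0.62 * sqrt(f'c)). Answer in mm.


Ld = (fy * db) / (4 * 0.62 * sqrt(f'c))
= (500 * 12) / (4 * 0.62 * sqrt(30))
= 6000 / 13.5835
= 441.71 mm

441.71 mm


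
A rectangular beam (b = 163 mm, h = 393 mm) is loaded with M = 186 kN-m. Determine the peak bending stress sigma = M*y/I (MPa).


I = b * h^3 / 12 = 163 * 393^3 / 12 = 824487374.25 mm^4
y = h / 2 = 393 / 2 = 196.5 mm
M = 186 kN-m = 186000000.0 N-mm
sigma = M * y / I = 186000000.0 * 196.5 / 824487374.25
= 44.33 MPa

44.33 MPa


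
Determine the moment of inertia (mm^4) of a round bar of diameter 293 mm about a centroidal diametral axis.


r = d / 2 = 293 / 2 = 146.5 mm
I = pi * r^4 / 4 = pi * 146.5^4 / 4
= 361776522.7 mm^4

361776522.7 mm^4


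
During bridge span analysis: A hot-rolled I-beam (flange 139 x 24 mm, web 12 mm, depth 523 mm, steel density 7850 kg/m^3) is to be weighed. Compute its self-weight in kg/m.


A_flanges = 2 * 139 * 24 = 6672 mm^2
A_web = (523 - 2 * 24) * 12 = 5700 mm^2
A_total = 6672 + 5700 = 12372 mm^2 = 0.012372 m^2
Weight = rho * A = 7850 * 0.012372 = 97.1202 kg/m

97.1202 kg/m


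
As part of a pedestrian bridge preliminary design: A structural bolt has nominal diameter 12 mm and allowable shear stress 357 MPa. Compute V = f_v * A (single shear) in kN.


A = pi * d^2 / 4 = pi * 12^2 / 4 = 113.0973 mm^2
V = f_v * A / 1000 = 357 * 113.0973 / 1000
= 40.3757 kN

40.3757 kN


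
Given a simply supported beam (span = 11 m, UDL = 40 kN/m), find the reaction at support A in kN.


Total load = w * L = 40 * 11 = 440 kN
By symmetry, each reaction R = total / 2 = 440 / 2 = 220.0 kN

220.0 kN


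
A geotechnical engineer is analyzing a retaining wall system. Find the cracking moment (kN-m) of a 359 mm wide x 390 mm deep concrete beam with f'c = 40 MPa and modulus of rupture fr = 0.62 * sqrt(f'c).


fr = 0.62 * sqrt(40) = 0.62 * 6.3246 = 3.9212 MPa
I = 359 * 390^3 / 12 = 1774626750.0 mm^4
y_t = 195.0 mm
M_cr = fr * I / y_t = 3.9212 * 1774626750.0 / 195.0 N-mm
= 35.6857 kN-m

35.6857 kN-m


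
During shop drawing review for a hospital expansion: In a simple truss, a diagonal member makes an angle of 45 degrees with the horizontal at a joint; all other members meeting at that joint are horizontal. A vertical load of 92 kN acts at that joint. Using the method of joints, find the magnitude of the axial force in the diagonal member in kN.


At the joint, only the diagonal has a vertical component, so vertical equilibrium gives:
F * sin(45) = 92
F = 92 / sin(45)
= 92 / 0.707107
= 130.11 kN

130.11 kN


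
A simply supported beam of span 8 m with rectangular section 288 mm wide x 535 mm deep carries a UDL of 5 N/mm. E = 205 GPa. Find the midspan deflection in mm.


I = 288 * 535^3 / 12 = 3675129000.0 mm^4
L = 8000.0 mm, w = 5 N/mm, E = 205000.0 MPa
delta = 5 * w * L^4 / (384 * E * I)
= 5 * 5 * 8000.0^4 / (384 * 205000.0 * 3675129000.0)
= 0.354 mm

0.354 mm


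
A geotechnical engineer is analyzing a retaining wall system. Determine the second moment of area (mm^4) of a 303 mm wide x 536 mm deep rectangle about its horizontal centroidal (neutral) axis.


I = b * h^3 / 12
= 303 * 536^3 / 12
= 303 * 153990656 / 12
= 3888264064.0 mm^4

3888264064.0 mm^4


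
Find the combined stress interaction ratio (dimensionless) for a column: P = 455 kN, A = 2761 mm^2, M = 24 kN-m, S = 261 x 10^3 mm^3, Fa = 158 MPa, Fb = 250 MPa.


f_a = P / A = 455000.0 / 2761 = 164.7954 MPa
f_b = M / S = 24000000.0 / 261000.0 = 91.954 MPa
Ratio = f_a / Fa + f_b / Fb
= 164.7954 / 158 + 91.954 / 250
= 1.4108 (dimensionless)

1.4108 (dimensionless)


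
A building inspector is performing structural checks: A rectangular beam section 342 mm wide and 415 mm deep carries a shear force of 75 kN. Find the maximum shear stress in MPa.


A = b * h = 342 * 415 = 141930 mm^2
V = 75 kN = 75000.0 N
tau_max = 1.5 * V / A = 1.5 * 75000.0 / 141930
= 0.7926 MPa

0.7926 MPa


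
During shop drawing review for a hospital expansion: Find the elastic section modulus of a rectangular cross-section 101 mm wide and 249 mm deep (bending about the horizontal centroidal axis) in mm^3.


S = b * h^2 / 6
= 101 * 249^2 / 6
= 101 * 62001 / 6
= 1043683.5 mm^3

1043683.5 mm^3


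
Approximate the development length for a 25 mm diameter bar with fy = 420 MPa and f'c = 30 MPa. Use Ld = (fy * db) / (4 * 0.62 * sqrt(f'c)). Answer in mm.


Ld = (fy * db) / (4 * 0.62 * sqrt(f'c))
= (420 * 25) / (4 * 0.62 * sqrt(30))
= 10500 / 13.5835
= 773.0 mm

773.0 mm


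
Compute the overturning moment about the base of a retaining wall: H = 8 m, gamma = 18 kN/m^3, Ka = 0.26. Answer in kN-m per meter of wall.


Pa = 0.5 * Ka * gamma * H^2
= 0.5 * 0.26 * 18 * 8^2
= 149.76 kN/m
Arm = H / 3 = 8 / 3 = 2.6667 m
Mo = Pa * arm = Pa * H / 3 = 149.76 * 8 / 3 = 399.36 kN-m/m

399.36 kN-m/m


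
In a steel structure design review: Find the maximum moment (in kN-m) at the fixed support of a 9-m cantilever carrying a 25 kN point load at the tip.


For a cantilever with a point load at the free end:
M_max = P * L = 25 * 9 = 225 kN-m

225 kN-m


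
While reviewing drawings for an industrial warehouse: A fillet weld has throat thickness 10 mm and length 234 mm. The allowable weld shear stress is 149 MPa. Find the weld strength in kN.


Strength = throat * length * allowable stress
= 10 * 234 * 149 N
= 348660 N
= 348.66 kN

348.66 kN


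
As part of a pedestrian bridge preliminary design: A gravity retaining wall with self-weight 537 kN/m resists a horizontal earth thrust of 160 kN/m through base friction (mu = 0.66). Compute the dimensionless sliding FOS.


Resisting force = mu * W = 0.66 * 537 = 354.42 kN/m
FOS = Resisting / Driving = 354.42 / 160
= 2.2151 (dimensionless)

2.2151 (dimensionless)
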